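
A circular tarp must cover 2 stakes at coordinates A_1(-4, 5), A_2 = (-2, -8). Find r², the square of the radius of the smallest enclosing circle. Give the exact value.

The smallest circle enclosing two points has them as diameter endpoints.
Centre = midpoint = (-3, -1.5); r² = |A_1A_2|²/4 = 173/4 = 43.25.

43.25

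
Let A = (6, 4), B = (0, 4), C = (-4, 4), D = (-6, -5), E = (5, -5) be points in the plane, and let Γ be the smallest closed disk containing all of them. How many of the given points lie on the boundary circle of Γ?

2

The farthest pair is A–D with squared distance 225. The circle on this segment as diameter has centre (0, -0.5) and r² = 225/4 = 56.25.
Check B: distance² to centre = 20.25 ≤ 56.25, so it lies inside.
All remaining points lie in this disk, and no smaller disk contains both endpoints, so this is the minimum enclosing circle.
The points at distance exactly r from the centre are A, D — 2 points.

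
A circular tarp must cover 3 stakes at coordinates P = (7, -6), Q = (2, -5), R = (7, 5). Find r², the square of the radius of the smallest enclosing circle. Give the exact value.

32.5

Side lengths²: PQ² = 26, PR² = 121, QR² = 125.
Since QR² = 125 < 121 + 26 = 147, the triangle is acute, so the smallest enclosing circle is the circumcircle.
Circumcentre = (5.5, -0.5), r² = 32.5.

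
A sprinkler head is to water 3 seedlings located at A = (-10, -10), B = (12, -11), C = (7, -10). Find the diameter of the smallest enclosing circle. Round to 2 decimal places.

Side lengths²: AB² = 485, AC² = 289, BC² = 26.
Since AB² = 485 ≥ 289 + 26 = 315, the angle opposite AB is not acute, so the smallest enclosing circle has AB as diameter.
Centre = midpoint of AB = (1, -10.5), r² = 485/4 = 121.25.
Diameter = 2r = 2√(121.25) ≈ 22.02.

22.02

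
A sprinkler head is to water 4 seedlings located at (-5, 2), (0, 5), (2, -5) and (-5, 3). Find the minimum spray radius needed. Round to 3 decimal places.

5.405

The minimum enclosing circle is determined by three boundary points: (0, 5), (2, -5), (-5, 3).
Their circumcentre is (-41/54, -19/54) with r² = 42601/1458.
The farthest remaining point (-5, 2) is at distance² 34285/1458 ≤ 42601/1458.
r = √(42601/1458) ≈ 5.405.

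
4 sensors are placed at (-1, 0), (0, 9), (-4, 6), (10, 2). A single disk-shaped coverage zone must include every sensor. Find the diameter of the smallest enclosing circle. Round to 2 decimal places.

A smallest enclosing disk is always determined by at most three of the input points on its boundary.
The farthest pair is (-4, 6)–(10, 2) with squared distance 212. The circle on this segment as diameter has centre (3, 4) and r² = 212/4 = 53.
Check (-1, 0): distance² to centre = 32 ≤ 53, so it lies inside.
All remaining points lie in this disk, and no smaller disk contains both endpoints, so this is the minimum enclosing circle.
Diameter = 2r = 2√53 ≈ 14.56.

14.56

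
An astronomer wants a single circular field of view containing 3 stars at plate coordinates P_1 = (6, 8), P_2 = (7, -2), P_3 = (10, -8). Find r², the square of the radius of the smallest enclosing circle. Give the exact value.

Side lengths²: P_1P_2² = 101, P_1P_3² = 272, P_2P_3² = 45.
Since P_1P_3² = 272 ≥ 101 + 45 = 146, the angle opposite P_1P_3 is not acute, so the smallest enclosing circle has P_1P_3 as diameter.
Centre = midpoint of P_1P_3 = (8, 0), r² = 272/4 = 68.

68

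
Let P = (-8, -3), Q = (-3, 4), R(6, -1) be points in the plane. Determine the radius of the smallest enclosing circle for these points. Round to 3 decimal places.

7.071

Side lengths²: PQ² = 74, PR² = 200, QR² = 106.
Since PR² = 200 ≥ 106 + 74 = 180, the angle opposite PR is not acute, so the smallest enclosing circle has PR as diameter.
Centre = midpoint of PR = (-1, -2), r² = 200/4 = 50.
r = √50 ≈ 7.071.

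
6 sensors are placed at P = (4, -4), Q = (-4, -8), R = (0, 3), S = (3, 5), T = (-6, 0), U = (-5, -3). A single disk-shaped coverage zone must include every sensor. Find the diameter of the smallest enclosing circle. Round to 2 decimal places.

14.76

The minimum enclosing circle of a finite set is fixed by two of the points (as a diameter) or three (as a circumcircle).
The farthest pair is Q–S with squared distance 218. The circle on this segment as diameter has centre (-0.5, -1.5) and r² = 218/4 = 54.5.
Check P: distance² to centre = 26.5 ≤ 54.5, so it lies inside.
All remaining points lie in this disk, and no smaller disk contains both endpoints, so this is the minimum enclosing circle.
Diameter = 2r = 2√(54.5) ≈ 14.76.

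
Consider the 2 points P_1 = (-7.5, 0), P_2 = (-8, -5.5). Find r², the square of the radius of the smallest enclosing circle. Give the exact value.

The smallest circle enclosing two points has them as diameter endpoints.
Centre = midpoint = (-7.75, -2.75); r² = |P_1P_2|²/4 = 30.5/4 = 7.625.

7.625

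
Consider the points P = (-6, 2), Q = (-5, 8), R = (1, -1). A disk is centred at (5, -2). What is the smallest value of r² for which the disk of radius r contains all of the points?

The required radius is the distance from (5, -2) to the farthest point.
Squared distances: 137, 200, 17.
Maximum is 200, attained at Q.

200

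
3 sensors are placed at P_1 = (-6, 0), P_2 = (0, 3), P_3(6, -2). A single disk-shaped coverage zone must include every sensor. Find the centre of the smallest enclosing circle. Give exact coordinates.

(0, -1)

Side lengths²: P_1P_2² = 45, P_1P_3² = 148, P_2P_3² = 61.
Since P_1P_3² = 148 ≥ 61 + 45 = 106, the angle opposite P_1P_3 is not acute, so the smallest enclosing circle has P_1P_3 as diameter.
Centre = midpoint of P_1P_3 = (0, -1), r² = 148/4 = 37.
Centre = (0, -1).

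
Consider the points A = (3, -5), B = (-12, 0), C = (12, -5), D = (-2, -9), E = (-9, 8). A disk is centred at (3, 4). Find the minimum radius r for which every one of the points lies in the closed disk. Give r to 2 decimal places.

15.52

The required radius is the distance from (3, 4) to the farthest point.
Squared distances: 81, 241, 162, 194, 160.
Maximum is 241, attained at B.
r = √241 ≈ 15.52.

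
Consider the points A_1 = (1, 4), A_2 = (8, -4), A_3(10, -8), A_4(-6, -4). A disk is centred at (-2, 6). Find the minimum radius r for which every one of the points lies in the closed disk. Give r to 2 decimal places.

The required radius is the distance from (-2, 6) to the farthest point.
Squared distances: 13, 200, 340, 116.
Maximum is 340, attained at A_3.
r = √340 ≈ 18.44.

18.44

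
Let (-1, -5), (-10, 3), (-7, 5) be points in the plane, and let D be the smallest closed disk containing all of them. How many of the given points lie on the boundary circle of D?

3

Call the three points A, B, C in the order given.
Side lengths²: AB² = 145, AC² = 136, BC² = 13.
Since AB² = 145 < 136 + 13 = 149, the triangle is acute, so the smallest enclosing circle is the circumcircle.
Circumcentre = (-223/42, -11/14), r² = 32045/882.
The points at distance exactly r from the centre are (-1, -5), (-10, 3), (-7, 5) — 3 points.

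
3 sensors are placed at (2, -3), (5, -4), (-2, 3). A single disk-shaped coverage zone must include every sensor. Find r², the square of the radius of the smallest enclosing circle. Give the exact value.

24.5

Call the three points A, B, C in the order given.
Side lengths²: AB² = 10, AC² = 52, BC² = 98.
Since BC² = 98 ≥ 52 + 10 = 62, the angle opposite BC is not acute, so the smallest enclosing circle has BC as diameter.
Centre = midpoint of BC = (1.5, -0.5), r² = 98/4 = 24.5.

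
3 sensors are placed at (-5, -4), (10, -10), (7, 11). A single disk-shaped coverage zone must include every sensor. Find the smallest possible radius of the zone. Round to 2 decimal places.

Call the three points A, B, C in the order given.
Side lengths²: AB² = 261, AC² = 369, BC² = 450.
Since BC² = 450 < 369 + 261 = 630, the triangle is acute, so the smallest enclosing circle is the circumcircle.
Circumcentre = (117/22, 1/22), r² = 29725/242.
r = √(29725/242) ≈ 11.08.

11.08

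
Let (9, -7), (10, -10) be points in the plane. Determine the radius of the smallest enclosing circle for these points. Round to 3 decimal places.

The smallest circle enclosing two points has them as diameter endpoints.
Centre = midpoint = (9.5, -8.5); r² = |(9, -7)−(10, -10)|²/4 = 10/4 = 2.5.
r = √(2.5) ≈ 1.581.

1.581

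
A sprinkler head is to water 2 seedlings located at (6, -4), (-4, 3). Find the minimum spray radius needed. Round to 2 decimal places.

6.10

The smallest circle enclosing two points has them as diameter endpoints.
Centre = midpoint = (1, -0.5); r² = |(6, -4)−(-4, 3)|²/4 = 149/4 = 37.25.
r = √(37.25) ≈ 6.10.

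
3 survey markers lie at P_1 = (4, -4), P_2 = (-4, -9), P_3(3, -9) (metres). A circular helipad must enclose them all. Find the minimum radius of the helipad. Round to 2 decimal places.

Side lengths²: P_1P_2² = 89, P_1P_3² = 26, P_2P_3² = 49.
Since P_1P_2² = 89 ≥ 49 + 26 = 75, the angle opposite P_1P_2 is not acute, so the smallest enclosing circle has P_1P_2 as diameter.
Centre = midpoint of P_1P_2 = (0, -6.5), r² = 89/4 = 22.25.
r = √(22.25) ≈ 4.72.

4.72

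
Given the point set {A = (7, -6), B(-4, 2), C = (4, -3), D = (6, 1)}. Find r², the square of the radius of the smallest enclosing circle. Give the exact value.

46.25

By Welzl's lemma the MEC is supported by two points (diametrically opposite) or three points (on a circumcircle).
The farthest pair is A–B with squared distance 185. The circle on this segment as diameter has centre (1.5, -2) and r² = 185/4 = 46.25.
Check C: distance² to centre = 7.25 ≤ 46.25, so it lies inside.
All remaining points lie in this disk, and no smaller disk contains both endpoints, so this is the minimum enclosing circle.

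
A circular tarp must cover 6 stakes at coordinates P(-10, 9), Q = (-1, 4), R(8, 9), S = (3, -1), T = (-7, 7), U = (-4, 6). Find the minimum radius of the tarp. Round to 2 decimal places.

9.17

The minimum enclosing circle of a finite set is fixed by two of the points (as a diameter) or three (as a circumcircle).
The minimum enclosing circle is determined by three boundary points: P, R, S.
Their circumcentre is (-1, 7.25) with r² = 84.0625.
The farthest remaining point T is at distance² 36.0625 ≤ 84.0625.
r = √(84.0625) ≈ 9.17.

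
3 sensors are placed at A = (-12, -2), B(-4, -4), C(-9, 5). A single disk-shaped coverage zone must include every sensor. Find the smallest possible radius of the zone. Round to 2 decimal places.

5.21

Side lengths²: AB² = 68, AC² = 58, BC² = 106.
Since BC² = 106 < 68 + 58 = 126, the triangle is acute, so the smallest enclosing circle is the circumcircle.
Circumcentre = (-224/31, 3/31), r² = 26129/961.
r = √(26129/961) ≈ 5.21.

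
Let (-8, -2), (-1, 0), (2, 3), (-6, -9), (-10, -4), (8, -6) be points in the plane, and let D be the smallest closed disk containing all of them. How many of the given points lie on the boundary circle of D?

2

The minimum enclosing circle of a finite set is fixed by two of the points (as a diameter) or three (as a circumcircle).
The farthest pair is (-10, -4)–(8, -6) with squared distance 328. The circle on this segment as diameter has centre (-1, -5) and r² = 328/4 = 82.
Check (-8, -2): distance² to centre = 58 ≤ 82, so it lies inside.
All remaining points lie in this disk, and no smaller disk contains both endpoints, so this is the minimum enclosing circle.
The points at distance exactly r from the centre are (-10, -4), (8, -6) — 2 points.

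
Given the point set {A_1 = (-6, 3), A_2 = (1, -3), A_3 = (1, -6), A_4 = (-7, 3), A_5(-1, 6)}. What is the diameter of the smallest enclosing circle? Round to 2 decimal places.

The minimum enclosing circle is determined by three boundary points: A_3, A_4, A_5.
Their circumcentre is (-21/13, -7/26) with r² = 26825/676.
The farthest remaining point A_1 is at distance² 20221/676 ≤ 26825/676.
Diameter = 2r = 2√(26825/676) ≈ 12.60.

12.60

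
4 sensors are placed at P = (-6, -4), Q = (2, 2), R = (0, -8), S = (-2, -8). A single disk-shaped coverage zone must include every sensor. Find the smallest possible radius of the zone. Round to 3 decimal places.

5.440

A smallest enclosing disk is always determined by at most three of the input points on its boundary.
The minimum enclosing circle is determined by three boundary points: P, Q, S.
Their circumcentre is (-5/7, -19/7) with r² = 1450/49.
The farthest remaining point R is at distance² 1394/49 ≤ 1450/49.
r = √(1450/49) ≈ 5.440.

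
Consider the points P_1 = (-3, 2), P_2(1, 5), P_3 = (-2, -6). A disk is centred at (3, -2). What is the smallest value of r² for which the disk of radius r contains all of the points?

53

The required radius is the distance from (3, -2) to the farthest point.
Squared distances: 52, 53, 41.
Maximum is 53, attained at P_2.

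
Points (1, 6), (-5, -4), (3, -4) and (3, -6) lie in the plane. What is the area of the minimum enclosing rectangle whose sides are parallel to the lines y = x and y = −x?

112

In coordinates u = x + y, v = x − y the rectangle is axis-aligned; the map (x,y)→(u,v) scales areas by 2.
u-values: 7, -9, -1, -3; range = 7 − (-9) = 16.
v-values: -5, -1, 7, 9; range = 9 − (-5) = 14.
Area = (16 × 14) / 2 = 112.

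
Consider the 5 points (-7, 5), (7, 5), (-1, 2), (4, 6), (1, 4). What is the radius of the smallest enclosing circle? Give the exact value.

7

The minimum enclosing circle of a finite set is fixed by two of the points (as a diameter) or three (as a circumcircle).
The farthest pair is (-7, 5)–(7, 5) with squared distance 196. The circle on this segment as diameter has centre (0, 5) and r² = 196/4 = 49.
Check (-1, 2): distance² to centre = 10 ≤ 49, so it lies inside.
All remaining points lie in this disk, and no smaller disk contains both endpoints, so this is the minimum enclosing circle.
r = √49 = 7.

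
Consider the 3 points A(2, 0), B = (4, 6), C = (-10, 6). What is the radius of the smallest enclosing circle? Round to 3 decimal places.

7.071

Side lengths²: AB² = 40, AC² = 180, BC² = 196.
Since BC² = 196 < 180 + 40 = 220, the triangle is acute, so the smallest enclosing circle is the circumcircle.
Circumcentre = (-3, 5), r² = 50.
r = √50 ≈ 7.071.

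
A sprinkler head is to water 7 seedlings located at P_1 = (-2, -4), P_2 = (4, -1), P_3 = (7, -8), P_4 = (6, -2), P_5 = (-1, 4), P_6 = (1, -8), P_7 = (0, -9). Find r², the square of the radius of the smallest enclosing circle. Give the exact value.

27625/529

By Welzl's lemma the MEC is supported by two points (diametrically opposite) or three points (on a circumcircle).
The minimum enclosing circle is determined by three boundary points: P_3, P_5, P_7.
Their circumcentre is (60/23, -52/23) with r² = 27625/529.
The farthest remaining point P_6 is at distance² 18793/529 ≤ 27625/529.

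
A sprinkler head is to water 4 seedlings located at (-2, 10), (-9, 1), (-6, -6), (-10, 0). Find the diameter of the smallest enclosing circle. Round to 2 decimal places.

16.49

The minimum enclosing circle of a finite set is fixed by two of the points (as a diameter) or three (as a circumcircle).
The farthest pair is (-2, 10)–(-6, -6) with squared distance 272. The circle on this segment as diameter has centre (-4, 2) and r² = 272/4 = 68.
Check (-9, 1): distance² to centre = 26 ≤ 68, so it lies inside.
All remaining points lie in this disk, and no smaller disk contains both endpoints, so this is the minimum enclosing circle.
Diameter = 2r = 2√68 ≈ 16.49.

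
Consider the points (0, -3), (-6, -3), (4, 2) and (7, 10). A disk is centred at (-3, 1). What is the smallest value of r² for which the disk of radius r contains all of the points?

181

The required radius is the distance from (-3, 1) to the farthest point.
Squared distances: 25, 25, 50, 181.
Maximum is 181, attained at (7, 10).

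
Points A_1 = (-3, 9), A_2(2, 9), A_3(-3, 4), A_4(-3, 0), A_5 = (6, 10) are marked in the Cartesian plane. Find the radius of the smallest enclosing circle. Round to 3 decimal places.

6.727

The farthest pair is A_4–A_5 with squared distance 181. The circle on this segment as diameter has centre (1.5, 5) and r² = 181/4 = 45.25.
Check A_1: distance² to centre = 36.25 ≤ 45.25, so it lies inside.
All remaining points lie in this disk, and no smaller disk contains both endpoints, so this is the minimum enclosing circle.
r = √(45.25) ≈ 6.727.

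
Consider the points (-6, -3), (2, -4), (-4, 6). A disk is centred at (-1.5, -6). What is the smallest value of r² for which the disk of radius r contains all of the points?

The required radius is the distance from (-1.5, -6) to the farthest point.
Squared distances: 29.25, 16.25, 150.25.
Maximum is 150.25, attained at (-4, 6).

150.25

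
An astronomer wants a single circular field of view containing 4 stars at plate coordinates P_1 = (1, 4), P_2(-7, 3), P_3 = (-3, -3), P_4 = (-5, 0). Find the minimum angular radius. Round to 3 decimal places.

A smallest enclosing disk is always determined by at most three of the input points on its boundary.
The minimum enclosing circle is determined by three boundary points: P_1, P_2, P_3.
Their circumcentre is (-2.75, 1.5) with r² = 20.3125.
The farthest remaining point P_4 is at distance² 7.3125 ≤ 20.3125.
r = √(20.3125) ≈ 4.507.

4.507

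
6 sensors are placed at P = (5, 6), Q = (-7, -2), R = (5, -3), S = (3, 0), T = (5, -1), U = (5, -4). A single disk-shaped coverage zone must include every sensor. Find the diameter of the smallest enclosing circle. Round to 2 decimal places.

A smallest enclosing disk is always determined by at most three of the input points on its boundary.
The minimum enclosing circle is determined by three boundary points: P, Q, U.
Their circumcentre is (-1/3, 1) with r² = 481/9.
The farthest remaining point R is at distance² 400/9 ≤ 481/9.
Diameter = 2r = 2√(481/9) ≈ 14.62.

14.62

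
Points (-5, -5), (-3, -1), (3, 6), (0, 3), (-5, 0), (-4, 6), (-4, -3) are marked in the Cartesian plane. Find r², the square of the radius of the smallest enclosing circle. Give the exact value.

46.25

By Welzl's lemma the MEC is supported by two points (diametrically opposite) or three points (on a circumcircle).
The farthest pair is (-5, -5)–(3, 6) with squared distance 185. The circle on this segment as diameter has centre (-1, 0.5) and r² = 185/4 = 46.25.
Check (-3, -1): distance² to centre = 6.25 ≤ 46.25, so it lies inside.
All remaining points lie in this disk, and no smaller disk contains both endpoints, so this is the minimum enclosing circle.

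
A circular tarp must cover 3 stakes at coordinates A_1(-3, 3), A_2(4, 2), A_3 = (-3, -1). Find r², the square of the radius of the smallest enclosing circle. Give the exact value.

Side lengths²: A_1A_2² = 50, A_1A_3² = 16, A_2A_3² = 58.
Since A_2A_3² = 58 < 50 + 16 = 66, the triangle is acute, so the smallest enclosing circle is the circumcircle.
Circumcentre = (2/7, 1), r² = 725/49.

725/49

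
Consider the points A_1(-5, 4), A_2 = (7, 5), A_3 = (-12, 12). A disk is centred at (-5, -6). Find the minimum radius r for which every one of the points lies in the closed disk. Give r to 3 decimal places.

19.313

The required radius is the distance from (-5, -6) to the farthest point.
Squared distances: 100, 265, 373.
Maximum is 373, attained at A_3.
r = √373 ≈ 19.313.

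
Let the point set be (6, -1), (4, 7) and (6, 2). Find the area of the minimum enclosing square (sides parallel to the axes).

64

The bounding box has width 2 and height 8.
An axis-aligned square enclosing the set must have side ≥ max(width, height).
So the minimum side is max(2, 8) = 8.
Area = 8² = 64.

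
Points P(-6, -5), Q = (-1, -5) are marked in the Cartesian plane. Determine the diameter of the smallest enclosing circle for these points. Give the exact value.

The smallest circle enclosing two points has them as diameter endpoints.
Centre = midpoint = (-3.5, -5); r² = |PQ|²/4 = 25/4 = 6.25.
Diameter = 2r = 2√(6.25) = 5.

5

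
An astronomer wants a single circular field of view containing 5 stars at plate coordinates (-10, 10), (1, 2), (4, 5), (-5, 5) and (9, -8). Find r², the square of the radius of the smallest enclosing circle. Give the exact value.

171.25

A smallest enclosing disk is always determined by at most three of the input points on its boundary.
The farthest pair is (-10, 10)–(9, -8) with squared distance 685. The circle on this segment as diameter has centre (-0.5, 1) and r² = 685/4 = 171.25.
Check (1, 2): distance² to centre = 3.25 ≤ 171.25, so it lies inside.
All remaining points lie in this disk, and no smaller disk contains both endpoints, so this is the minimum enclosing circle.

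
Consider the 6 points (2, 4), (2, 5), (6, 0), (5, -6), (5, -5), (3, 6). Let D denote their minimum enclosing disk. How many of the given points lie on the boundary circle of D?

The farthest pair is (5, -6)–(3, 6) with squared distance 148. The circle on this segment as diameter has centre (4, 0) and r² = 148/4 = 37.
Check (2, 4): distance² to centre = 20 ≤ 37, so it lies inside.
All remaining points lie in this disk, and no smaller disk contains both endpoints, so this is the minimum enclosing circle.
The points at distance exactly r from the centre are (5, -6), (3, 6) — 2 points.

2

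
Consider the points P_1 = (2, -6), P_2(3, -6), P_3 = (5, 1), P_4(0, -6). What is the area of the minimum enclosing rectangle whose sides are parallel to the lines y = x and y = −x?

In coordinates u = x + y, v = x − y the rectangle is axis-aligned; the map (x,y)→(u,v) scales areas by 2.
u-values: -4, -3, 6, -6; range = 6 − (-6) = 12.
v-values: 8, 9, 4, 6; range = 9 − 4 = 5.
Area = (12 × 5) / 2 = 30.

30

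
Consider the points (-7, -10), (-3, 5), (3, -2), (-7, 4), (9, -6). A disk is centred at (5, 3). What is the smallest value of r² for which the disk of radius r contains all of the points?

313

The required radius is the distance from (5, 3) to the farthest point.
Squared distances: 313, 68, 29, 145, 97.
Maximum is 313, attained at (-7, -10).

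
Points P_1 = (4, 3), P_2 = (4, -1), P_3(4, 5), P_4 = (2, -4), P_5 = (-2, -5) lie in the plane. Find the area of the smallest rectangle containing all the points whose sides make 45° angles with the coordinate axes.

In coordinates u = x + y, v = x − y the rectangle is axis-aligned; the map (x,y)→(u,v) scales areas by 2.
u-values: 7, 3, 9, -2, -7; range = 9 − (-7) = 16.
v-values: 1, 5, -1, 6, 3; range = 6 − (-1) = 7.
Area = (16 × 7) / 2 = 56.

56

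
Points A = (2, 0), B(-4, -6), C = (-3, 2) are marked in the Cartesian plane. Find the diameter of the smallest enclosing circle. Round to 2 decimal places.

8.77

Side lengths²: AB² = 72, AC² = 29, BC² = 65.
Since AB² = 72 < 65 + 29 = 94, the triangle is acute, so the smallest enclosing circle is the circumcircle.
Circumcentre = (-25/14, -31/14), r² = 1885/98.
Diameter = 2r = 2√(1885/98) ≈ 8.77.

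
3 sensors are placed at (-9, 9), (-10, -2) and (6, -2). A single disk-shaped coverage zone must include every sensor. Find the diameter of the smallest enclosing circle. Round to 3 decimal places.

Call the three points A, B, C in the order given.
Side lengths²: AB² = 122, AC² = 346, BC² = 256.
Since AC² = 346 < 256 + 122 = 378, the triangle is acute, so the smallest enclosing circle is the circumcircle.
Circumcentre = (-2, 31/11), r² = 10553/121.
Diameter = 2r = 2√(10553/121) ≈ 18.678.

18.678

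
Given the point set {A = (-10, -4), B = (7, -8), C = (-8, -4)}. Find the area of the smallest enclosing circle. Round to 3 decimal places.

239.546

Side lengths²: AB² = 305, AC² = 4, BC² = 241.
Since AB² = 305 ≥ 241 + 4 = 245, the angle opposite AB is not acute, so the smallest enclosing circle has AB as diameter.
Centre = midpoint of AB = (-1.5, -6), r² = 305/4 = 76.25.
Area = π·r² = π·76.25 ≈ 239.546.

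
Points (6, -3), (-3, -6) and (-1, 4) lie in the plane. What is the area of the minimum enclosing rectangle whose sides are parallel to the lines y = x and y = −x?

In coordinates u = x + y, v = x − y the rectangle is axis-aligned; the map (x,y)→(u,v) scales areas by 2.
u-values: 3, -9, 3; range = 3 − (-9) = 12.
v-values: 9, 3, -5; range = 9 − (-5) = 14.
Area = (12 × 14) / 2 = 84.

84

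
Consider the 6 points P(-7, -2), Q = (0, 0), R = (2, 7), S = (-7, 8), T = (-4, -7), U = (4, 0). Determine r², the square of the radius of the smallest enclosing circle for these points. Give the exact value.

A smallest enclosing disk is always determined by at most three of the input points on its boundary.
The minimum enclosing circle is determined by three boundary points: R, S, T.
Their circumcentre is (-71/22, 21/22) with r² = 15457/242.
The farthest remaining point U is at distance² 12861/242 ≤ 15457/242.

15457/242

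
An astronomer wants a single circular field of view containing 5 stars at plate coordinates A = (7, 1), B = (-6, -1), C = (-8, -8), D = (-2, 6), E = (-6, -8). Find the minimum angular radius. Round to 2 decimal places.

8.79

The minimum enclosing circle of a finite set is fixed by two of the points (as a diameter) or three (as a circumcircle).
The minimum enclosing circle is determined by three boundary points: A, C, D.
Their circumcentre is (-25/26, -71/26) with r² = 26129/338.
The farthest remaining point E is at distance² 17965/338 ≤ 26129/338.
r = √(26129/338) ≈ 8.79.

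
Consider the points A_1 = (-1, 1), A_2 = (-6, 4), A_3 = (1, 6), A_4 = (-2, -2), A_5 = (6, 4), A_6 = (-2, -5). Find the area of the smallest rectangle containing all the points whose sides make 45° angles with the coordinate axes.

110.5

In coordinates u = x + y, v = x − y the rectangle is axis-aligned; the map (x,y)→(u,v) scales areas by 2.
u-values: 0, -2, 7, -4, 10, -7; range = 10 − (-7) = 17.
v-values: -2, -10, -5, 0, 2, 3; range = 3 − (-10) = 13.
Area = (17 × 13) / 2 = 110.5.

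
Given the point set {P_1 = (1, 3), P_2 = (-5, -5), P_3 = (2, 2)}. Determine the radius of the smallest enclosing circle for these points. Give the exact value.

5

Side lengths²: P_1P_2² = 100, P_1P_3² = 2, P_2P_3² = 98.
Since P_1P_2² = 100 ≥ 98 + 2 = 100, the angle opposite P_1P_2 is not acute, so the smallest enclosing circle has P_1P_2 as diameter.
Centre = midpoint of P_1P_2 = (-2, -1), r² = 100/4 = 25.
r = √25 = 5.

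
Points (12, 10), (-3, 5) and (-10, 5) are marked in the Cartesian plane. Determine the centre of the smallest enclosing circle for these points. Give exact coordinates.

(1, 7.5)

Call the three points A, B, C in the order given.
Side lengths²: AB² = 250, AC² = 509, BC² = 49.
Since AC² = 509 ≥ 250 + 49 = 299, the angle opposite AC is not acute, so the smallest enclosing circle has AC as diameter.
Centre = midpoint of AC = (1, 7.5), r² = 509/4 = 127.25.
Centre = (1, 7.5).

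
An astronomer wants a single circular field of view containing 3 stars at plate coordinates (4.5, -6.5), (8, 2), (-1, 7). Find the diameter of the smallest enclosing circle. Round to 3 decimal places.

Call the three points A, B, C in the order given.
Side lengths²: AB² = 84.5, AC² = 212.5, BC² = 106.
Since AC² = 212.5 ≥ 106 + 84.5 = 190.5, the angle opposite AC is not acute, so the smallest enclosing circle has AC as diameter.
Centre = midpoint of AC = (1.75, 0.25), r² = 212.5/4 = 53.125.
Diameter = 2r = 2√(53.125) ≈ 14.577.

14.577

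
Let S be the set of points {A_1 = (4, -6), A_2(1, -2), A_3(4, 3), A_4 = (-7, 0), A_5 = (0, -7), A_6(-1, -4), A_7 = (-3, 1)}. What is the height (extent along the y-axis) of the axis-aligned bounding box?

10

max y = 3, min y = -7, so height = 10.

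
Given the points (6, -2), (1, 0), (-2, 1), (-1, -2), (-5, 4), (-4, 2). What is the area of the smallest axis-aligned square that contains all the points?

121

The bounding box has width 11 and height 6.
An axis-aligned square enclosing the set must have side ≥ max(width, height).
So the minimum side is max(11, 6) = 11.
Area = 11² = 121.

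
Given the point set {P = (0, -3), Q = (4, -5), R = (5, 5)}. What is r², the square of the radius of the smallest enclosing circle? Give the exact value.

Side lengths²: PQ² = 20, PR² = 89, QR² = 101.
Since QR² = 101 < 89 + 20 = 109, the triangle is acute, so the smallest enclosing circle is the circumcircle.
Circumcentre = (169/42, 1/21), r² = 44945/1764.

44945/1764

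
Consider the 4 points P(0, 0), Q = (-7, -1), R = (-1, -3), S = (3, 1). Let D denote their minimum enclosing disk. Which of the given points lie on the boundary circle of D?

The farthest pair is Q–S with squared distance 104. The circle on this segment as diameter has centre (-2, 0) and r² = 104/4 = 26.
Check P: distance² to centre = 4 ≤ 26, so it lies inside.
All remaining points lie in this disk, and no smaller disk contains both endpoints, so this is the minimum enclosing circle.
The points at distance exactly r from the centre are Q, S — 2 points.

Q, S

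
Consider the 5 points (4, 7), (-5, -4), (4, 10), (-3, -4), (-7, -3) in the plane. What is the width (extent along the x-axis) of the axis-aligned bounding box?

11

max x = 4, min x = -7, so width = 11.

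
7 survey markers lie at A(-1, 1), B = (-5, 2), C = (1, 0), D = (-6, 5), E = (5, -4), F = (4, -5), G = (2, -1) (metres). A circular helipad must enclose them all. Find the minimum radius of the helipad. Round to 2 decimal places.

By Welzl's lemma the MEC is supported by two points (diametrically opposite) or three points (on a circumcircle).
The farthest pair is D–E with squared distance 202. The circle on this segment as diameter has centre (-0.5, 0.5) and r² = 202/4 = 50.5.
Check A: distance² to centre = 0.5 ≤ 50.5, so it lies inside.
All remaining points lie in this disk, and no smaller disk contains both endpoints, so this is the minimum enclosing circle.
r = √(50.5) ≈ 7.11.

7.11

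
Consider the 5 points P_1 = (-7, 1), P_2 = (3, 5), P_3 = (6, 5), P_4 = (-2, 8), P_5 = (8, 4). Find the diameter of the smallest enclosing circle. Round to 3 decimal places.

15.297

The farthest pair is P_1–P_5 with squared distance 234. The circle on this segment as diameter has centre (0.5, 2.5) and r² = 234/4 = 58.5.
Check P_2: distance² to centre = 12.5 ≤ 58.5, so it lies inside.
All remaining points lie in this disk, and no smaller disk contains both endpoints, so this is the minimum enclosing circle.
Diameter = 2r = 2√(58.5) ≈ 15.297.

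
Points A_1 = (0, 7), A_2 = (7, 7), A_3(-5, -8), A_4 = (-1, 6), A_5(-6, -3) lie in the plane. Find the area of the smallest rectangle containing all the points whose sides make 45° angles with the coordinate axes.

135

In coordinates u = x + y, v = x − y the rectangle is axis-aligned; the map (x,y)→(u,v) scales areas by 2.
u-values: 7, 14, -13, 5, -9; range = 14 − (-13) = 27.
v-values: -7, 0, 3, -7, -3; range = 3 − (-7) = 10.
Area = (27 × 10) / 2 = 135.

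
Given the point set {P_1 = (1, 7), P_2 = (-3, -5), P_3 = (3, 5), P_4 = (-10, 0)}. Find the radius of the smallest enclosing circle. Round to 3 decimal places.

By Welzl's lemma the MEC is supported by two points (diametrically opposite) or three points (on a circumcircle).
The minimum enclosing circle is determined by three boundary points: P_2, P_3, P_4.
Their circumcentre is (-3.3, 1.98) with r² = 48.8104.
The farthest remaining point P_1 is at distance² 43.6904 ≤ 48.8104.
r = √(48.8104) ≈ 6.986.

6.986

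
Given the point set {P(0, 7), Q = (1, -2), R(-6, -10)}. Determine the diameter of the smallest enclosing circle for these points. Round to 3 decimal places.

Side lengths²: PQ² = 82, PR² = 325, QR² = 113.
Since PR² = 325 ≥ 113 + 82 = 195, the angle opposite PR is not acute, so the smallest enclosing circle has PR as diameter.
Centre = midpoint of PR = (-3, -1.5), r² = 325/4 = 81.25.
Diameter = 2r = 2√(81.25) ≈ 18.028.

18.028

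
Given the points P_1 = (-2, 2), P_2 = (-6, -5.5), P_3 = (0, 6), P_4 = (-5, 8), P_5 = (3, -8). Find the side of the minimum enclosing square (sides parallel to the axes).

16

The bounding box has width 9 and height 16.
An axis-aligned square enclosing the set must have side ≥ max(width, height).
So the minimum side is max(9, 16) = 16.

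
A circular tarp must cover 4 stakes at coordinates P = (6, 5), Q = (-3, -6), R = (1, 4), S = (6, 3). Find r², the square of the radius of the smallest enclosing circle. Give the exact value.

50.5

The farthest pair is P–Q with squared distance 202. The circle on this segment as diameter has centre (1.5, -0.5) and r² = 202/4 = 50.5.
Check R: distance² to centre = 20.5 ≤ 50.5, so it lies inside.
All remaining points lie in this disk, and no smaller disk contains both endpoints, so this is the minimum enclosing circle.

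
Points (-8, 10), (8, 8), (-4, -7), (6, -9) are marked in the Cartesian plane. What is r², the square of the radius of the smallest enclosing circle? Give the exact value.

139.25

By Welzl's lemma the MEC is supported by two points (diametrically opposite) or three points (on a circumcircle).
The farthest pair is (-8, 10)–(6, -9) with squared distance 557. The circle on this segment as diameter has centre (-1, 0.5) and r² = 557/4 = 139.25.
Check (8, 8): distance² to centre = 137.25 ≤ 139.25, so it lies inside.
All remaining points lie in this disk, and no smaller disk contains both endpoints, so this is the minimum enclosing circle.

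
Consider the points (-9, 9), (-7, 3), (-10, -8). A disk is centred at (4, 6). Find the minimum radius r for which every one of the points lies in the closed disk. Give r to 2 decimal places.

19.80

The required radius is the distance from (4, 6) to the farthest point.
Squared distances: 178, 130, 392.
Maximum is 392, attained at (-10, -8).
r = √392 ≈ 19.80.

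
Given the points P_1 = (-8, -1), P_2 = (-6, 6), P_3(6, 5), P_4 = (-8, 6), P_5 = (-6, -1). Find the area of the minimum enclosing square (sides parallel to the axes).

The bounding box has width 14 and height 7.
An axis-aligned square enclosing the set must have side ≥ max(width, height).
So the minimum side is max(14, 7) = 14.
Area = 14² = 196.

196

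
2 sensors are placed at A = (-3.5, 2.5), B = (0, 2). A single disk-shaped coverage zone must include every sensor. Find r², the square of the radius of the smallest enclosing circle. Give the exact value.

3.125

The smallest circle enclosing two points has them as diameter endpoints.
Centre = midpoint = (-1.75, 2.25); r² = |AB|²/4 = 12.5/4 = 3.125.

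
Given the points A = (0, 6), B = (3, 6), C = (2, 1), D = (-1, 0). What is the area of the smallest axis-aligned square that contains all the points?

The bounding box has width 4 and height 6.
An axis-aligned square enclosing the set must have side ≥ max(width, height).
So the minimum side is max(4, 6) = 6.
Area = 6² = 36.

36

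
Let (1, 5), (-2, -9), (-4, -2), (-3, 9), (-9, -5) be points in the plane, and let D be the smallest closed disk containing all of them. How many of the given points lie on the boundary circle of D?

The farthest pair is (-2, -9)–(-3, 9) with squared distance 325. The circle on this segment as diameter has centre (-2.5, 0) and r² = 325/4 = 81.25.
Check (1, 5): distance² to centre = 37.25 ≤ 81.25, so it lies inside.
All remaining points lie in this disk, and no smaller disk contains both endpoints, so this is the minimum enclosing circle.
The points at distance exactly r from the centre are (-2, -9), (-3, 9) — 2 points.

2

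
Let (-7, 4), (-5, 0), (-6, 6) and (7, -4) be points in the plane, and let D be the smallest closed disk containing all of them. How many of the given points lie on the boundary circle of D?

2

A smallest enclosing disk is always determined by at most three of the input points on its boundary.
The farthest pair is (-6, 6)–(7, -4) with squared distance 269. The circle on this segment as diameter has centre (0.5, 1) and r² = 269/4 = 67.25.
Check (-7, 4): distance² to centre = 65.25 ≤ 67.25, so it lies inside.
All remaining points lie in this disk, and no smaller disk contains both endpoints, so this is the minimum enclosing circle.
The points at distance exactly r from the centre are (-6, 6), (7, -4) — 2 points.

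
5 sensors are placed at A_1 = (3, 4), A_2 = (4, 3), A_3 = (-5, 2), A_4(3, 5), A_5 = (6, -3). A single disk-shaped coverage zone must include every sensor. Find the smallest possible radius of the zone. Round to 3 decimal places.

The farthest pair is A_3–A_5 with squared distance 146. The circle on this segment as diameter has centre (0.5, -0.5) and r² = 146/4 = 36.5.
Check A_1: distance² to centre = 26.5 ≤ 36.5, so it lies inside.
All remaining points lie in this disk, and no smaller disk contains both endpoints, so this is the minimum enclosing circle.
r = √(36.5) ≈ 6.042.

6.042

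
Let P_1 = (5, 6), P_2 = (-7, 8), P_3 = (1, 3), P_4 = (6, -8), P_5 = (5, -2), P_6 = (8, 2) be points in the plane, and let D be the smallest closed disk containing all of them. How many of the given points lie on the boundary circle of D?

2

By Welzl's lemma the MEC is supported by two points (diametrically opposite) or three points (on a circumcircle).
The farthest pair is P_2–P_4 with squared distance 425. The circle on this segment as diameter has centre (-0.5, 0) and r² = 425/4 = 106.25.
Check P_1: distance² to centre = 66.25 ≤ 106.25, so it lies inside.
All remaining points lie in this disk, and no smaller disk contains both endpoints, so this is the minimum enclosing circle.
The points at distance exactly r from the centre are P_2, P_4 — 2 points.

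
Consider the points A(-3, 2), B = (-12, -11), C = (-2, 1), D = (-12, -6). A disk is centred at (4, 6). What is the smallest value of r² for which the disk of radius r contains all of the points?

545

The required radius is the distance from (4, 6) to the farthest point.
Squared distances: 65, 545, 61, 400.
Maximum is 545, attained at B.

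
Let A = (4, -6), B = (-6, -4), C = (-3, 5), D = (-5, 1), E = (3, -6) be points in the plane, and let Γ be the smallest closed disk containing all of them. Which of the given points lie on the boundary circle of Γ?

A, B, C

A smallest enclosing disk is always determined by at most three of the input points on its boundary.
The minimum enclosing circle is determined by three boundary points: A, B, C.
Their circumcentre is (-0.1875, -0.9375) with r² = 43.1640625.
The farthest remaining point E is at distance² 35.7890625 ≤ 43.1640625.
The points at distance exactly r from the centre are A, B, C — 3 points.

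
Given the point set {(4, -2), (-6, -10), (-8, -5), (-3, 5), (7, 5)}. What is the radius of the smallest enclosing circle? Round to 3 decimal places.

By Welzl's lemma the MEC is supported by two points (diametrically opposite) or three points (on a circumcircle).
The farthest pair is (-6, -10)–(7, 5) with squared distance 394. The circle on this segment as diameter has centre (0.5, -2.5) and r² = 394/4 = 98.5.
Check (4, -2): distance² to centre = 12.5 ≤ 98.5, so it lies inside.
All remaining points lie in this disk, and no smaller disk contains both endpoints, so this is the minimum enclosing circle.
r = √(98.5) ≈ 9.925.

9.925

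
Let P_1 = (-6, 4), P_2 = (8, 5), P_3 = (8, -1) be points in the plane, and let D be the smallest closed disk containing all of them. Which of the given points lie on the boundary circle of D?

Side lengths²: P_1P_2² = 197, P_1P_3² = 221, P_2P_3² = 36.
Since P_1P_3² = 221 < 197 + 36 = 233, the triangle is acute, so the smallest enclosing circle is the circumcircle.
Circumcentre = (33/28, 2), r² = 43537/784.
The points at distance exactly r from the centre are P_1, P_2, P_3 — 3 points.

P_1, P_2, P_3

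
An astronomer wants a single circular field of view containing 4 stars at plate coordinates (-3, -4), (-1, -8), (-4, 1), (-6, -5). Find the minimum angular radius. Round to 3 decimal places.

The minimum enclosing circle of a finite set is fixed by two of the points (as a diameter) or three (as a circumcircle).
The farthest pair is (-1, -8)–(-4, 1) with squared distance 90. The circle on this segment as diameter has centre (-2.5, -3.5) and r² = 90/4 = 22.5.
Check (-3, -4): distance² to centre = 0.5 ≤ 22.5, so it lies inside.
All remaining points lie in this disk, and no smaller disk contains both endpoints, so this is the minimum enclosing circle.
r = √(22.5) ≈ 4.743.

4.743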